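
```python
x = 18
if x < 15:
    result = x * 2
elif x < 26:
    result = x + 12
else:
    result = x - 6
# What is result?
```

Trace:
`x = 18` → x = 18
`if x < 15: ...` → x < 15 is False, x < 26 is True → result = 30
So result = 30

Answer: 30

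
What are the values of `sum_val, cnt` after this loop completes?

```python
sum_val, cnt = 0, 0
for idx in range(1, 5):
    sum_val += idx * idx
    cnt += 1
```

Sum of squares and count
`sum_val, cnt` takes the values: (0, 0) → (1, 0) → (1, 1) → (5, 1) → (5, 2) → (14, 2) → (14, 3) → (30, 3) → (30, 4)

Answer: 30, 4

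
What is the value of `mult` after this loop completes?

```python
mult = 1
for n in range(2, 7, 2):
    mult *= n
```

Product of even numbers 2 to 6
`mult` takes the values: 1 → 2 → 8 → 48

Answer: 48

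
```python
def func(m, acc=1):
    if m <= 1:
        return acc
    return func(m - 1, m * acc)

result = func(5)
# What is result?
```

Accumulator trace (n, acc): (5, 1) -> (4, 5) -> (3, 20) -> (2, 60) -> (1, 120) -> return 120

Answer: 120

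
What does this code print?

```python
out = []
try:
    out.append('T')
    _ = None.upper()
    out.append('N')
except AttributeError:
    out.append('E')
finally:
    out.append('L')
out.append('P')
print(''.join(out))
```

Execution trace: 'T' (try body) → 'E' (except AttributeError) → 'L' (finally) → 'P' (after the try/except). Output: TELP

Answer: TELP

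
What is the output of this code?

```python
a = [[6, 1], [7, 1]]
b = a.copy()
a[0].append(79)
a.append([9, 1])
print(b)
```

Key concept: shallow copy with nested lists.
Step by step:
`a = [[6, 1], [7, 1]]` → a = [[6, 1], [7, 1]]
`b = a.copy()` → b = [[6, 1], [7, 1]]
`a[0].append(79)` → a = [[6, 1, 79], [7, 1]]; b = [[6, 1, 79], [7, 1]]
`a.append([9, 1])` → a = [[6, 1, 79], [7, 1], [9, 1]]
`print(b)` → prints [[6, 1, 79], [7, 1]]

Answer: [[6, 1, 79], [7, 1]]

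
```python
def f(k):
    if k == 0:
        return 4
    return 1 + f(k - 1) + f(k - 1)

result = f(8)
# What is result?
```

f(k) = 1 + 2·f(k-1), f(0)=4. Closed form: (4+1)·2^8 - 1 = 1279.

Answer: 1279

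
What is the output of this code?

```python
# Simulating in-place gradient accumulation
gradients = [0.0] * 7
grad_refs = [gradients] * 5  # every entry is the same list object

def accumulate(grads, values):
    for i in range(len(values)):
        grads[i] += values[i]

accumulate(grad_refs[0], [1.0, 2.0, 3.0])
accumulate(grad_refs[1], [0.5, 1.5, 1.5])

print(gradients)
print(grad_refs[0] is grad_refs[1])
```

Key concept: gradient accumulation aliasing.
Step by step:
`gradients = [0.0] * 7` → gradients = [0.0, 0.0, 0.0, 0.0, 0.0, 0.0, 0.0]
`grad_refs = [gradients] * 5` → grad_refs = [[0.0, 0.0, 0.0, 0.0, 0.0, 0.0, 0.0], [0.0, 0.0, 0.0, 0.0, 0.0, 0.0, 0.0], [0.0, 0.0, 0.0, 0.0, 0.0, 0.0, 0.0], [0.0, 0.0, 0.0, 0.0, 0.0, 0.0, 0.0], [0.0, 0.0, 0.0, 0.0, 0.0, 0.0, 0.0]]
`accumulate(grad_refs[0], [1.0, 2.0, 3.0])` → gradients = [1.0, 2.0, 3.0, 0.0, 0.0, 0.0, 0.0]; grad_refs = [[1.0, 2.0, 3.0, 0.0, 0.0, 0.0, 0.0], [1.0, 2.0, 3.0, 0.0, 0.0, 0.0, 0.0], [1.0, 2.0, 3.0, 0.0, 0.0, 0.0, 0.0], [1.0, 2.0, 3.0, 0.0, 0.0, 0.0, 0.0], [1.0, 2.0, 3.0, 0.0, 0.0, 0.0, 0.0]]
`accumulate(grad_refs[1], [0.5, 1.5, 1.5])` → gradients = [1.5, 3.5, 4.5, 0.0, 0.0, 0.0, 0.0]; grad_refs = [[1.5, 3.5, 4.5, 0.0, 0.0, 0.0, 0.0], [1.5, 3.5, 4.5, 0.0, 0.0, 0.0, 0.0], [1.5, 3.5, 4.5, 0.0, 0.0, 0.0, 0.0], [1.5, 3.5, 4.5, 0.0, 0.0, 0.0, 0.0], [1.5, 3.5, 4.5, 0.0, 0.0, 0.0, 0.0]]
`print(gradients)` → prints [1.5, 3.5, 4.5, 0.0, 0.0, 0.0, 0.0]
`print(grad_refs[0] is grad_refs[1])` → prints True

Answer:
[1.5, 3.5, 4.5, 0.0, 0.0, 0.0, 0.0]
True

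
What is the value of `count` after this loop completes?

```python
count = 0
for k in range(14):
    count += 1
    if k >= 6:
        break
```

Loop breaks when k reaches 6, count is 7
`count` takes the values: 0 → 1 → 2 → 3 → 4 → 5 → 6 → 7

Answer: 7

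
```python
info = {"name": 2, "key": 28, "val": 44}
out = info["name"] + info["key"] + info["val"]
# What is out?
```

Trace:
`info = {"name": 2, "key": 28, "val": 44}` → info = {'name': 2, 'key': 28, 'val': 44}
`out = info["name"] + info["key"] + info["val"]` → out = 74
So out = 74

Answer: 74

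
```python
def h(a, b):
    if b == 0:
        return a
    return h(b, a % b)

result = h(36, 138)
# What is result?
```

h(36, 138) -> h(138, 36) -> h(36, 30) -> h(30, 6) -> h(6, 0) -> 6

Answer: 6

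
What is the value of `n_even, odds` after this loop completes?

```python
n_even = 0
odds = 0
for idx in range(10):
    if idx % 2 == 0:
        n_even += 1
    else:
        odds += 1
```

Count evens and odds in range(10)
`n_even, odds` takes the values: (0, 0) → (1, 0) → (1, 1) → (2, 1) → (2, 2) → (3, 2) → (3, 3) → (4, 3) → (4, 4) → (5, 4) → (5, 5)

Answer: 5, 5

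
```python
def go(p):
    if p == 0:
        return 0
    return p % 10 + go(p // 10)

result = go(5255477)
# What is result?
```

Sum of digits of 5255477: 7 + 7 + 4 + 5 + 5 + 2 + 5 = 35

Answer: 35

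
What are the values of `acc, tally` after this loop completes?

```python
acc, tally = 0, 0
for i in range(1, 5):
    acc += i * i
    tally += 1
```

Sum of squares and count
`acc, tally` takes the values: (0, 0) → (1, 0) → (1, 1) → (5, 1) → (5, 2) → (14, 2) → (14, 3) → (30, 3) → (30, 4)

Answer: 30, 4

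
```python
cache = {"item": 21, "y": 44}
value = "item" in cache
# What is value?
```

Trace:
`cache = {"item": 21, "y": 44}` → cache = {'item': 21, 'y': 44}
`value = "item" in cache` → value = True
So value = True

Answer: True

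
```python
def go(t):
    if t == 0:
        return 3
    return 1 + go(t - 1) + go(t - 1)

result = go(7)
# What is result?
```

go(t) = 1 + 2·go(t-1), go(0)=3. Closed form: (3+1)·2^7 - 1 = 511.

Answer: 511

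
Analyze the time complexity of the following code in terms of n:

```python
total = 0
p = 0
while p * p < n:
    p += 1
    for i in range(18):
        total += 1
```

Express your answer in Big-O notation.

Each loop level contributes: √n × 1. Multiplying the contributions gives O(√n).

Answer: O(√n)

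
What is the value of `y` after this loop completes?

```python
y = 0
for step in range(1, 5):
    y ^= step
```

XOR of 1 to 4
`y` takes the values: 0 → 1 → 3 → 0 → 4

Answer: 4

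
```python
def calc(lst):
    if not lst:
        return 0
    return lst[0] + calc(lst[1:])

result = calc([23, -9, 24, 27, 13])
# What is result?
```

23 + (-9) + 24 + 27 + 13 + 0 = 78

Answer: 78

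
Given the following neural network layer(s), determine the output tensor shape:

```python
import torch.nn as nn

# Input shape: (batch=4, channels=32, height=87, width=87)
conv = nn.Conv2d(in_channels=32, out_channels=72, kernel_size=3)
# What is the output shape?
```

Input: (4, 32, 87, 87) -> Output: (4, 72, 85, 85)

Answer: (4, 72, 85, 85)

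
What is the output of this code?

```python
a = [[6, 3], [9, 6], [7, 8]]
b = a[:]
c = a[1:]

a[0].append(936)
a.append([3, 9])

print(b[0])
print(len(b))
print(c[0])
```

Key concept: slice with nested mutation.
Step by step:
`a = [[6, 3], [9, 6], [7, 8]]` → a = [[6, 3], [9, 6], [7, 8]]
`b = a[:]` → b = [[6, 3], [9, 6], [7, 8]]
`c = a[1:]` → c = [[9, 6], [7, 8]]
`a[0].append(936)` → a = [[6, 3, 936], [9, 6], [7, 8]]; b = [[6, 3, 936], [9, 6], [7, 8]]
`a.append([3, 9])` → a = [[6, 3, 936], [9, 6], [7, 8], [3, 9]]
`print(b[0])` → prints [6, 3, 936]
`print(len(b))` → prints 3
`print(c[0])` → prints [9, 6]

Answer:
[6, 3, 936]
3
[9, 6]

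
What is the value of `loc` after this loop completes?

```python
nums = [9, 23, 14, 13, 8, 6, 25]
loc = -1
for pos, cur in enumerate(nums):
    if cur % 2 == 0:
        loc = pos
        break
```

First even number index in [9, 23, 14, 13, 8, 6, 25]
`loc` takes the values: -1 → 2

Answer: 2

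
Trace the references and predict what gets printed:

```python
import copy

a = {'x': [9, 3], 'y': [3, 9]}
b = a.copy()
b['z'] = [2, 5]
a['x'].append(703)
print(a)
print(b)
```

Key concept: shallow copy of dict with mutable values.
Step by step:
`a = {'x': [9, 3], 'y': [3, 9]}` → a = {'x': [9, 3], 'y': [3, 9]}
`b = a.copy()` → b = {'x': [9, 3], 'y': [3, 9]}
`b['z'] = [2, 5]` → b = {'x': [9, 3], 'y': [3, 9], 'z': [2, 5]}
`a['x'].append(703)` → a = {'x': [9, 3, 703], 'y': [3, 9]}; b = {'x': [9, 3, 703], 'y': [3, 9], 'z': [2, 5]}
`print(a)` → prints {'x': [9, 3, 703], 'y': [3, 9]}
`print(b)` → prints {'x': [9, 3, 703], 'y': [3, 9], 'z': [2, 5]}

Answer:
{'x': [9, 3, 703], 'y': [3, 9]}
{'x': [9, 3, 703], 'y': [3, 9], 'z': [2, 5]}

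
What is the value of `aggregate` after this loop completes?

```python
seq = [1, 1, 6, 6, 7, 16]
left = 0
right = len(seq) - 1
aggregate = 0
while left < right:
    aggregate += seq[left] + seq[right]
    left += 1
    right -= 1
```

Sum of pairs from ends
`aggregate` takes the values: 0 → 17 → 25 → 37

Answer: 37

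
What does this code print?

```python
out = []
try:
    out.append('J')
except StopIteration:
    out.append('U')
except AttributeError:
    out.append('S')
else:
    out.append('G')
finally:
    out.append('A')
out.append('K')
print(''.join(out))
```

Execution trace: 'J' (try body, no exception) → 'G' (else) → 'A' (finally) → 'K' (after the try/except). Output: JGAK

Answer: JGAK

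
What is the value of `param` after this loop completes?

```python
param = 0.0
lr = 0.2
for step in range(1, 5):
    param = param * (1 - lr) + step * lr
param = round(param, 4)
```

Moving average with lr=0.2
`param` takes the values: 0.0 → 0.2 → 0.56 → 1.048 → 1.6384

Answer: 1.6384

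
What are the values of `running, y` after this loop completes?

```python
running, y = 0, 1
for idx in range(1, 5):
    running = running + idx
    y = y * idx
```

Sum and factorial of 1 to 4
`running, y` takes the values: (0, 1) → (1, 1) → (3, 1) → (3, 2) → (6, 2) → (6, 6) → (10, 6) → (10, 24)

Answer: 10, 24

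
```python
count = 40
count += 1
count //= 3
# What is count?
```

Trace:
`count = 40` → count = 40
`count += 1` → count = 41
`count //= 3` → count = 13
So count = 13

Answer: 13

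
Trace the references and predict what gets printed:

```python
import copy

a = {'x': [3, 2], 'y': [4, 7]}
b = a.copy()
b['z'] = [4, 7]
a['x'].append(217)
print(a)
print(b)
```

Key concept: shallow copy of dict with mutable values.
Step by step:
`a = {'x': [3, 2], 'y': [4, 7]}` → a = {'x': [3, 2], 'y': [4, 7]}
`b = a.copy()` → b = {'x': [3, 2], 'y': [4, 7]}
`b['z'] = [4, 7]` → b = {'x': [3, 2], 'y': [4, 7], 'z': [4, 7]}
`a['x'].append(217)` → a = {'x': [3, 2, 217], 'y': [4, 7]}; b = {'x': [3, 2, 217], 'y': [4, 7], 'z': [4, 7]}
`print(a)` → prints {'x': [3, 2, 217], 'y': [4, 7]}
`print(b)` → prints {'x': [3, 2, 217], 'y': [4, 7], 'z': [4, 7]}

Answer:
{'x': [3, 2, 217], 'y': [4, 7]}
{'x': [3, 2, 217], 'y': [4, 7], 'z': [4, 7]}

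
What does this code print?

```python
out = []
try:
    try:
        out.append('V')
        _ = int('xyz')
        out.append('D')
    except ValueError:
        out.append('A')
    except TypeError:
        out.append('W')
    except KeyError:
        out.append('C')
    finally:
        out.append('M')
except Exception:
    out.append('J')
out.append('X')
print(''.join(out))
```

Execution trace: 'V' (inner try body) → 'A' (inner except ValueError) → 'M' (inner finally) → 'X' (after the try/except). Output: VAMX

Answer: VAMX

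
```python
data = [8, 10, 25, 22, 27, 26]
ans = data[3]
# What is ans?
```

Trace:
`data = [8, 10, 25, 22, 27, 26]` → data = [8, 10, 25, 22, 27, 26]
`ans = data[3]` → ans = 22
So ans = 22

Answer: 22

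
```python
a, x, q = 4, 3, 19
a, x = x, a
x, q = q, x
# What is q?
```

Trace:
`a, x, q = 4, 3, 19` → a = 4; x = 3; q = 19
`a, x = x, a` → a = 3; x = 4
`x, q = q, x` → x = 19; q = 4
So q = 4

Answer: 4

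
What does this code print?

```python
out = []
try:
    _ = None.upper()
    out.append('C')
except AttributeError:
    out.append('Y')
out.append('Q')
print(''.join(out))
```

Execution trace: 'Y' (except AttributeError) → 'Q' (after the try/except). Output: YQ

Answer: YQ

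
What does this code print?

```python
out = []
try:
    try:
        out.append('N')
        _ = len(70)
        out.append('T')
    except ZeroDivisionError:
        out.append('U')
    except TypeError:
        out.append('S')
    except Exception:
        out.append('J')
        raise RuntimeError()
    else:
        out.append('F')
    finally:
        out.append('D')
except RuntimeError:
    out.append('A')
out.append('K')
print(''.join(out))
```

Execution trace: 'N' (try body) → 'S' (except TypeError) → 'D' (finally) → 'K' (after the try/except). Output: NSDK

Answer: NSDK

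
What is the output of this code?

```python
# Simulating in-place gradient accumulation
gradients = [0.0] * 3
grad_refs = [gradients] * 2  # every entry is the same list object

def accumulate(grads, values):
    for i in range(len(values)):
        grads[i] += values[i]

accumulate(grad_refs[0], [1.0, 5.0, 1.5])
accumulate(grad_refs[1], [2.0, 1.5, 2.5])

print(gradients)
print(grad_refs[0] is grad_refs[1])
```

Key concept: gradient accumulation aliasing.
Step by step:
`gradients = [0.0] * 3` → gradients = [0.0, 0.0, 0.0]
`grad_refs = [gradients] * 2` → grad_refs = [[0.0, 0.0, 0.0], [0.0, 0.0, 0.0]]
`accumulate(grad_refs[0], [1.0, 5.0, 1.5])` → gradients = [1.0, 5.0, 1.5]; grad_refs = [[1.0, 5.0, 1.5], [1.0, 5.0, 1.5]]
`accumulate(grad_refs[1], [2.0, 1.5, 2.5])` → gradients = [3.0, 6.5, 4.0]; grad_refs = [[3.0, 6.5, 4.0], [3.0, 6.5, 4.0]]
`print(gradients)` → prints [3.0, 6.5, 4.0]
`print(grad_refs[0] is grad_refs[1])` → prints True

Answer:
[3.0, 6.5, 4.0]
True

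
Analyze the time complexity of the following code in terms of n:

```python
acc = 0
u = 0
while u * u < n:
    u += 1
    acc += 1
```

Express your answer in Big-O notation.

Each loop level contributes: √n. Multiplying the contributions gives O(√n).

Answer: O(√n)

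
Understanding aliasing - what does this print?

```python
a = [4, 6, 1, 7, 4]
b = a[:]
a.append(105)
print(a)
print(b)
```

Key concept: slice [:] creates copy.
Step by step:
`a = [4, 6, 1, 7, 4]` → a = [4, 6, 1, 7, 4]
`b = a[:]` → b = [4, 6, 1, 7, 4]
`a.append(105)` → a = [4, 6, 1, 7, 4, 105]
`print(a)` → prints [4, 6, 1, 7, 4, 105]
`print(b)` → prints [4, 6, 1, 7, 4]

Answer:
[4, 6, 1, 7, 4, 105]
[4, 6, 1, 7, 4]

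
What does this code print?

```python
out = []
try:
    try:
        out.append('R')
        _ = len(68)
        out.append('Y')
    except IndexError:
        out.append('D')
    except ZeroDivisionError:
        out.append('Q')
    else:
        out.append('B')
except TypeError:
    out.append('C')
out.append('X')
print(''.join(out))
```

Execution trace: 'R' (try body) → 'C' (outer except TypeError) → 'X' (after the try/except). Output: RCX

Answer: RCX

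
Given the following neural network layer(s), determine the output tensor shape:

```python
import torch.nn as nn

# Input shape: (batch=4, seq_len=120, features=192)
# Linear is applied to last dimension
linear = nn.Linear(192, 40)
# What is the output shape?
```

Input: (4, 120, 192) -> Output: (4, 120, 40)

Answer: (4, 120, 40)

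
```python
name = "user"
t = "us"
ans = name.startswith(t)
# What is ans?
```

Trace:
`name = "user"` → name = 'user'
`t = "us"` → t = 'us'
`ans = name.startswith(t)` → ans = True
So ans = True

Answer: True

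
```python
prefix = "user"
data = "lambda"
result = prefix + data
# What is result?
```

Trace:
`prefix = "user"` → prefix = 'user'
`data = "lambda"` → data = 'lambda'
`result = prefix + data` → result = 'userlambda'
So result = 'userlambda'

Answer: 'userlambda'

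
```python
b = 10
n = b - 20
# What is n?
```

Trace:
`b = 10` → b = 10
`n = b - 20` → n = -10
So n = -10

Answer: -10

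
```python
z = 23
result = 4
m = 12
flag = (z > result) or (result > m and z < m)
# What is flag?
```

Trace:
`z = 23` → z = 23
`result = 4` → result = 4
`m = 12` → m = 12
`flag = (z > result) or (result > m and z < m)` → flag = True
So flag = True

Answer: True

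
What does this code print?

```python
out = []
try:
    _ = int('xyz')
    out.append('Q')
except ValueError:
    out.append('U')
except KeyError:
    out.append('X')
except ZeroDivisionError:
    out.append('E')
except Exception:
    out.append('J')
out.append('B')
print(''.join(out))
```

Execution trace: 'U' (except ValueError) → 'B' (after the try/except). Output: UB

Answer: UB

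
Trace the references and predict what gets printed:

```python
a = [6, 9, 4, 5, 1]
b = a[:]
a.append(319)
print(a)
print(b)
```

Key concept: slice [:] creates copy.
Step by step:
`a = [6, 9, 4, 5, 1]` → a = [6, 9, 4, 5, 1]
`b = a[:]` → b = [6, 9, 4, 5, 1]
`a.append(319)` → a = [6, 9, 4, 5, 1, 319]
`print(a)` → prints [6, 9, 4, 5, 1, 319]
`print(b)` → prints [6, 9, 4, 5, 1]

Answer:
[6, 9, 4, 5, 1, 319]
[6, 9, 4, 5, 1]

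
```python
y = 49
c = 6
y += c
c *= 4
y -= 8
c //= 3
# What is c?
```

Trace:
`y = 49` → y = 49
`c = 6` → c = 6
`y += c` → y = 55
`c *= 4` → c = 24
`y -= 8` → y = 47
`c //= 3` → c = 8
So c = 8

Answer: 8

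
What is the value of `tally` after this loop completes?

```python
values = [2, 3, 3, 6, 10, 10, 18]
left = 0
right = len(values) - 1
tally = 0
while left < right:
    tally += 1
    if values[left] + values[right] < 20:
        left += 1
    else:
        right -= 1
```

Steps to find pair summing to 20
`tally` takes the values: 0 → 1 → 2 → 3 → 4 → 5 → 6

Answer: 6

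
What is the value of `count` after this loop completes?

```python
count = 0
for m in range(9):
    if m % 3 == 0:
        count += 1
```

Count numbers divisible by 3 in range(9)
`count` takes the values: 0 → 1 → 2 → 3

Answer: 3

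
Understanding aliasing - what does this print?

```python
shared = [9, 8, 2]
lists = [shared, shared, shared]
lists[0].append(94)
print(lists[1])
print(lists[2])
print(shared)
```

Key concept: list of same reference.
Step by step:
`shared = [9, 8, 2]` → shared = [9, 8, 2]
`lists = [shared, shared, shared]` → lists = [[9, 8, 2], [9, 8, 2], [9, 8, 2]]
`lists[0].append(94)` → shared = [9, 8, 2, 94]; lists = [[9, 8, 2, 94], [9, 8, 2, 94], [9, 8, 2, 94]]
`print(lists[1])` → prints [9, 8, 2, 94]
`print(lists[2])` → prints [9, 8, 2, 94]
`print(shared)` → prints [9, 8, 2, 94]

Answer:
[9, 8, 2, 94]
[9, 8, 2, 94]
[9, 8, 2, 94]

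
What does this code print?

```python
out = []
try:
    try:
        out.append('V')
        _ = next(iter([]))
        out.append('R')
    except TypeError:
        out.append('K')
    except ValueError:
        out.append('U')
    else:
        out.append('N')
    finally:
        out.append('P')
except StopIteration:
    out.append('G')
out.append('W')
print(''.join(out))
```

Execution trace: 'V' (inner try body) → 'P' (inner finally) → 'G' (outer except StopIteration) → 'W' (after the try/except). Output: VPGW

Answer: VPGW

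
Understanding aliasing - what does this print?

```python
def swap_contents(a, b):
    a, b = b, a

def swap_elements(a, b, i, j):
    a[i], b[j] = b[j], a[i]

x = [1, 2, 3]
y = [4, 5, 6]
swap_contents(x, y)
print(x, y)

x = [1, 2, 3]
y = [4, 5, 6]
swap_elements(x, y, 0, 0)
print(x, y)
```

Key concept: parameter rebinding vs mutation.
Step by step:
`x = [1, 2, 3]` → x = [1, 2, 3]
`y = [4, 5, 6]` → y = [4, 5, 6]
`swap_contents(x, y)` → no visible change to tracked variables
`print(x, y)` → prints [1, 2, 3] [4, 5, 6]
`x = [1, 2, 3]` → x = [1, 2, 3]
`y = [4, 5, 6]` → y = [4, 5, 6]
`swap_elements(x, y, 0, 0)` → x = [4, 2, 3]; y = [1, 5, 6]
`print(x, y)` → prints [4, 2, 3] [1, 5, 6]

Answer:
[1, 2, 3] [4, 5, 6]
[4, 2, 3] [1, 5, 6]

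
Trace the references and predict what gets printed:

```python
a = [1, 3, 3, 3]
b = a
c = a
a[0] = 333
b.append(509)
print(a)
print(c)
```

Key concept: multiple aliases.
Step by step:
`a = [1, 3, 3, 3]` → a = [1, 3, 3, 3]
`b = a` → b = [1, 3, 3, 3] (same object as a)
`c = a` → c = [1, 3, 3, 3] (same object as a, b)
`a[0] = 333` → a = [333, 3, 3, 3] (same object as b, c); b = [333, 3, 3, 3] (same object as a, c); c = [333, 3, 3, 3] (same object as a, b)
`b.append(509)` → a = [333, 3, 3, 3, 509] (same object as b, c); b = [333, 3, 3, 3, 509] (same object as a, c); c = [333, 3, 3, 3, 509] (same object as a, b)
`print(a)` → prints [333, 3, 3, 3, 509]
`print(c)` → prints [333, 3, 3, 3, 509]

Answer:
[333, 3, 3, 3, 509]
[333, 3, 3, 3, 509]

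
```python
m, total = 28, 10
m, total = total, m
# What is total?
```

Trace:
`m, total = 28, 10` → m = 28; total = 10
`m, total = total, m` → m = 10; total = 28
So total = 28

Answer: 28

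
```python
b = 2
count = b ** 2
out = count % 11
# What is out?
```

Trace:
`b = 2` → b = 2
`count = b ** 2` → count = 4
`out = count % 11` → out = 4
So out = 4

Answer: 4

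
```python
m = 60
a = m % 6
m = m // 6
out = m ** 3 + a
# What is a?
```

Trace:
`m = 60` → m = 60
`a = m % 6` → a = 0
`m = m // 6` → m = 10
`out = m ** 3 + a` → out = 1000
So a = 0

Answer: 0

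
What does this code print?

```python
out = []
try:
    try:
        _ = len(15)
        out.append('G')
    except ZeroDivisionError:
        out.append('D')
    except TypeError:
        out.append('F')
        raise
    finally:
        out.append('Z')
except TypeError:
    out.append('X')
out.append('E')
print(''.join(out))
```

Execution trace: 'F' (inner except TypeError) → 'Z' (inner finally) → 'X' (outer except TypeError) → 'E' (after the try/except). Output: FZXE

Answer: FZXE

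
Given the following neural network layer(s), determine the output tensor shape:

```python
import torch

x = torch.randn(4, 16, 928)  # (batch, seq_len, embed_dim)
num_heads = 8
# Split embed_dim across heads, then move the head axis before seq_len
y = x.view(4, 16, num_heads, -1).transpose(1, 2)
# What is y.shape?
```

Input: (4, 16, 928) -> head_dim = 928 // 8 = 116; after view: (4, 16, 8, 116) -> after transpose(1, 2): (4, 8, 16, 116) -> Output: (4, 8, 16, 116)

Answer: (4, 8, 16, 116)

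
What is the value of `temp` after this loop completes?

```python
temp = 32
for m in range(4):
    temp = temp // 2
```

Halve 4 times: 32 // 2^4 = 2
`temp` takes the values: 32 → 16 → 8 → 4 → 2

Answer: 2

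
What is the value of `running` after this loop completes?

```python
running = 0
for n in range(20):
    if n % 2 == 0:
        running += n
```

Sum of even numbers 0 to 19
`running` takes the values: 0 → 2 → 6 → 12 → 20 → 30 → 42 → 56 → 72 → 90

Answer: 90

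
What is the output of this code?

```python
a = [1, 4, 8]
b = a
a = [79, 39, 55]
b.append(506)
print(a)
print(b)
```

Key concept: rebinding vs mutation: a is rebound to a new list, b still points at the original.
Step by step:
`a = [1, 4, 8]` → a = [1, 4, 8]
`b = a` → b = [1, 4, 8] (same object as a)
`a = [79, 39, 55]` → a = [79, 39, 55]
`b.append(506)` → b = [1, 4, 8, 506]
`print(a)` → prints [79, 39, 55]
`print(b)` → prints [1, 4, 8, 506]

Answer:
[79, 39, 55]
[1, 4, 8, 506]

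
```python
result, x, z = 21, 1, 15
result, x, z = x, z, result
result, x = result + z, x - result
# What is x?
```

Trace:
`result, x, z = 21, 1, 15` → result = 21; x = 1; z = 15
`result, x, z = x, z, result` → result = 1; x = 15; z = 21
`result, x = result + z, x - result` → result = 22; x = 14
So x = 14

Answer: 14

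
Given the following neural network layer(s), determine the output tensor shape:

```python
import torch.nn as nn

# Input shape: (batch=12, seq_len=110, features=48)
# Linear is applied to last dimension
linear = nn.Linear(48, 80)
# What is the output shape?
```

Input: (12, 110, 48) -> Output: (12, 110, 80)

Answer: (12, 110, 80)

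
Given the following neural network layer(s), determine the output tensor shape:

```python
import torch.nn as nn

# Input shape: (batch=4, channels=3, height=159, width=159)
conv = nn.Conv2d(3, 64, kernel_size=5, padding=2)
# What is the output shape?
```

Input: (4, 3, 159, 159) -> Output: (4, 64, 159, 159)

Answer: (4, 64, 159, 159)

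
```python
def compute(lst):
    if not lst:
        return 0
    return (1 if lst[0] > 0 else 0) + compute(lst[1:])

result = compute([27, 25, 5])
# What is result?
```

Count of positive elements in [27, 25, 5] = 3

Answer: 3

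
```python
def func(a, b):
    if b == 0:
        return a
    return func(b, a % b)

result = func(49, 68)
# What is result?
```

func(49, 68) -> func(68, 49) -> func(49, 19) -> func(19, 11) -> func(11, 8) -> func(8, 3) -> func(3, 2) -> func(2, 1) -> func(1, 0) -> 1

Answer: 1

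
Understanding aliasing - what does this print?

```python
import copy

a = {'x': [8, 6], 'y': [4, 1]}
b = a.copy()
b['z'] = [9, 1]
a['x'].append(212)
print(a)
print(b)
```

Key concept: shallow copy of dict with mutable values.
Step by step:
`a = {'x': [8, 6], 'y': [4, 1]}` → a = {'x': [8, 6], 'y': [4, 1]}
`b = a.copy()` → b = {'x': [8, 6], 'y': [4, 1]}
`b['z'] = [9, 1]` → b = {'x': [8, 6], 'y': [4, 1], 'z': [9, 1]}
`a['x'].append(212)` → a = {'x': [8, 6, 212], 'y': [4, 1]}; b = {'x': [8, 6, 212], 'y': [4, 1], 'z': [9, 1]}
`print(a)` → prints {'x': [8, 6, 212], 'y': [4, 1]}
`print(b)` → prints {'x': [8, 6, 212], 'y': [4, 1], 'z': [9, 1]}

Answer:
{'x': [8, 6, 212], 'y': [4, 1]}
{'x': [8, 6, 212], 'y': [4, 1], 'z': [9, 1]}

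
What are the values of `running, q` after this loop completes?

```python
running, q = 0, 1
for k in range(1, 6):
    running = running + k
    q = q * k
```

Sum and factorial of 1 to 5
`running, q` takes the values: (0, 1) → (1, 1) → (3, 1) → (3, 2) → (6, 2) → (6, 6) → (10, 6) → (10, 24) → (15, 24) → (15, 120)

Answer: 15, 120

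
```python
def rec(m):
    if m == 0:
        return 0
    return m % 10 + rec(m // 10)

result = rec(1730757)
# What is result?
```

Sum of digits of 1730757: 7 + 5 + 7 + 0 + 3 + 7 + 1 = 30

Answer: 30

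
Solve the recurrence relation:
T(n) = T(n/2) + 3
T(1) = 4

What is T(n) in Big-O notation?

Each step divides n by 2 and adds 3. After log_2(n) steps we reach T(1)=4. So T(n) = 3·log_2(n) + 4 = O(log n).

Answer: O(log n)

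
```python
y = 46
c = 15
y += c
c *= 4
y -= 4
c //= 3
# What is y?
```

Trace:
`y = 46` → y = 46
`c = 15` → c = 15
`y += c` → y = 61
`c *= 4` → c = 60
`y -= 4` → y = 57
`c //= 3` → c = 20
So y = 57

Answer: 57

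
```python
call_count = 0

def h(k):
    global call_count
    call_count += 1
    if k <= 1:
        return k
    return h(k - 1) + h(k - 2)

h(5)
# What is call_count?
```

Calls(k) = 1 + Calls(k-1) + Calls(k-2); Calls(0)=Calls(1)=1. For k=5 this gives 15.

Answer: 15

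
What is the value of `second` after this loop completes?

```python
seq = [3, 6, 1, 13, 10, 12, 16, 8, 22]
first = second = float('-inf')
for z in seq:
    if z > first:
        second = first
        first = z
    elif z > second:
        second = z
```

Second largest (with repeats) in [3, 6, 1, 13, 10, 12, 16, 8, 22]
`second` takes the values: -inf → 3 → 6 → 10 → 12 → 13 → 16

Answer: 16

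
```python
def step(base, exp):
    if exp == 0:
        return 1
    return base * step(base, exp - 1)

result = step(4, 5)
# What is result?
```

step(4, 5) = 4 * 4 * 4 * 4 * 4 = 1024

Answer: 1024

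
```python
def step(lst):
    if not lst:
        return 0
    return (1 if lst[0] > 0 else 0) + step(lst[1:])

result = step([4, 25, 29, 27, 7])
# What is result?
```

Count of positive elements in [4, 25, 29, 27, 7] = 5

Answer: 5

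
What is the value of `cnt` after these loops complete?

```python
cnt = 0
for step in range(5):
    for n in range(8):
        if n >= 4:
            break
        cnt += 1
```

Inner breaks at 4, outer runs 5 times
`cnt` takes the values: 0 → 1 → 2 → 3 → 4 → 5 → 6 → 7 → 8 → 9 → 10 → 11 → 12 → 13 → 14 → 15 → 16 → 17 → 18 → 19 → 20

Answer: 20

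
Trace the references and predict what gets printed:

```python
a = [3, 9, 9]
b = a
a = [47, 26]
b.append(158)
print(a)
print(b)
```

Key concept: rebinding vs mutation: a is rebound to a new list, b still points at the original.
Step by step:
`a = [3, 9, 9]` → a = [3, 9, 9]
`b = a` → b = [3, 9, 9] (same object as a)
`a = [47, 26]` → a = [47, 26]
`b.append(158)` → b = [3, 9, 9, 158]
`print(a)` → prints [47, 26]
`print(b)` → prints [3, 9, 9, 158]

Answer:
[47, 26]
[3, 9, 9, 158]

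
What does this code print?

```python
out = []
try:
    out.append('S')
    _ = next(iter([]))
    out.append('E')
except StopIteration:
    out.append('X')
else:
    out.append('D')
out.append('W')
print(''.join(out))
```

Execution trace: 'S' (try body) → 'X' (except StopIteration) → 'W' (after the try/except). Output: SXW

Answer: SXW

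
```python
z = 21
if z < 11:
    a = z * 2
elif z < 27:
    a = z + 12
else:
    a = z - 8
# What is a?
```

Trace:
`z = 21` → z = 21
`if z < 11: ...` → z < 11 is False, z < 27 is True → a = 33
So a = 33

Answer: 33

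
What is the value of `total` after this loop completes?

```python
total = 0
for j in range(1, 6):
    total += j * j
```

Sum of squares 1² to 5² = 55
`total` takes the values: 0 → 1 → 5 → 14 → 30 → 55

Answer: 55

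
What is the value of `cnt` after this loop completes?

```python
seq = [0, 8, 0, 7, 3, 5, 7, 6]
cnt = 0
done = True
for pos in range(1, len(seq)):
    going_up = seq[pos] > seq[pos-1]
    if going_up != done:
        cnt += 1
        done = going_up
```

Count direction changes in [0, 8, 0, 7, 3, 5, 7, 6]
`cnt` takes the values: 0 → 1 → 2 → 3 → 4 → 5

Answer: 5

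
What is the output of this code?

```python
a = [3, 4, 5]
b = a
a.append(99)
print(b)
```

Key concept: basic list aliasing.
Step by step:
`a = [3, 4, 5]` → a = [3, 4, 5]
`b = a` → b = [3, 4, 5] (same object as a)
`a.append(99)` → a = [3, 4, 5, 99] (same object as b); b = [3, 4, 5, 99] (same object as a)
`print(b)` → prints [3, 4, 5, 99]

Answer: [3, 4, 5, 99]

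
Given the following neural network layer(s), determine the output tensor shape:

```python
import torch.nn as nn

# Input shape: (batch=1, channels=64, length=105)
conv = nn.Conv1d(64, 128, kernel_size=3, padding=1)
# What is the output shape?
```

Input: (1, 64, 105) -> Output: (1, 128, 105)

Answer: (1, 128, 105)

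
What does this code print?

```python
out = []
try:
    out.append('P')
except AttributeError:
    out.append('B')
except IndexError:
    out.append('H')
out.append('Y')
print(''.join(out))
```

Execution trace: 'P' (try body, no exception) → 'Y' (after the try/except). Output: PY

Answer: PY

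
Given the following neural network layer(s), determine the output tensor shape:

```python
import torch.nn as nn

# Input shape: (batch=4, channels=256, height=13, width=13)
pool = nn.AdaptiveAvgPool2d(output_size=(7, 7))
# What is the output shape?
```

Input: (4, 256, 13, 13) -> Output: (4, 256, 7, 7)

Answer: (4, 256, 7, 7)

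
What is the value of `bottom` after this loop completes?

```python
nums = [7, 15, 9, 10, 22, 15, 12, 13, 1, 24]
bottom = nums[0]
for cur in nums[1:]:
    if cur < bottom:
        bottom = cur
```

Minimum of [7, 15, 9, 10, 22, 15, 12, 13, 1, 24]
`bottom` takes the values: 7 → 1

Answer: 1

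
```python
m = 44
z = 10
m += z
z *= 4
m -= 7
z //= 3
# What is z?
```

Trace:
`m = 44` → m = 44
`z = 10` → z = 10
`m += z` → m = 54
`z *= 4` → z = 40
`m -= 7` → m = 47
`z //= 3` → z = 13
So z = 13

Answer: 13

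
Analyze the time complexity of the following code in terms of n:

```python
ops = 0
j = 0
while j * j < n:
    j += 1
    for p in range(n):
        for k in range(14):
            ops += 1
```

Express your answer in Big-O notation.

Each loop level contributes: √n × n × 1. Multiplying the contributions gives O(n√n).

Answer: O(n√n)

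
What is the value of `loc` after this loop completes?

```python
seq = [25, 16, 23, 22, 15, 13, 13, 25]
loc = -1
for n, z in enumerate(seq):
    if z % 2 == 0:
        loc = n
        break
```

First even number index in [25, 16, 23, 22, 15, 13, 13, 25]
`loc` takes the values: -1 → 1

Answer: 1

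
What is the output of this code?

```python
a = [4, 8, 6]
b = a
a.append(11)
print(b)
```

Key concept: basic list aliasing.
Step by step:
`a = [4, 8, 6]` → a = [4, 8, 6]
`b = a` → b = [4, 8, 6] (same object as a)
`a.append(11)` → a = [4, 8, 6, 11] (same object as b); b = [4, 8, 6, 11] (same object as a)
`print(b)` → prints [4, 8, 6, 11]

Answer: [4, 8, 6, 11]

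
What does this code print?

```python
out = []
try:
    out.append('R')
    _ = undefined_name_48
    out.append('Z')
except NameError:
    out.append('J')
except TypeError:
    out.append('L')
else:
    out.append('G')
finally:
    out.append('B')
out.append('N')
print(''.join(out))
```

Execution trace: 'R' (try body) → 'J' (except NameError) → 'B' (finally) → 'N' (after the try/except). Output: RJBN

Answer: RJBN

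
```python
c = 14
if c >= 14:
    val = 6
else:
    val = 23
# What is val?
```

Trace:
`c = 14` → c = 14
`if c >= 14: ...` → c >= 14 is True → val = 6
So val = 6

Answer: 6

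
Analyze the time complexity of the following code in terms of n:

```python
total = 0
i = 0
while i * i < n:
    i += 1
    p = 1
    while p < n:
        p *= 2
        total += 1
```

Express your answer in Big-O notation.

Each loop level contributes: √n × log n. Multiplying the contributions gives O(√n log n).

Answer: O(√n log n)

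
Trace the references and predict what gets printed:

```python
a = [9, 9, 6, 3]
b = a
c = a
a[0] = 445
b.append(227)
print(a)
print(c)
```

Key concept: multiple aliases.
Step by step:
`a = [9, 9, 6, 3]` → a = [9, 9, 6, 3]
`b = a` → b = [9, 9, 6, 3] (same object as a)
`c = a` → c = [9, 9, 6, 3] (same object as a, b)
`a[0] = 445` → a = [445, 9, 6, 3] (same object as b, c); b = [445, 9, 6, 3] (same object as a, c); c = [445, 9, 6, 3] (same object as a, b)
`b.append(227)` → a = [445, 9, 6, 3, 227] (same object as b, c); b = [445, 9, 6, 3, 227] (same object as a, c); c = [445, 9, 6, 3, 227] (same object as a, b)
`print(a)` → prints [445, 9, 6, 3, 227]
`print(c)` → prints [445, 9, 6, 3, 227]

Answer:
[445, 9, 6, 3, 227]
[445, 9, 6, 3, 227]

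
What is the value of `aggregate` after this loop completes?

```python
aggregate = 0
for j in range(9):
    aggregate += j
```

Sum of 0 to 8 = 36
`aggregate` takes the values: 0 → 1 → 3 → 6 → 10 → 15 → 21 → 28 → 36

Answer: 36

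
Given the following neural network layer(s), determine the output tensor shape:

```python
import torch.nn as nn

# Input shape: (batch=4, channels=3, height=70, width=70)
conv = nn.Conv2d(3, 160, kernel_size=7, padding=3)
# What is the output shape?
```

Input: (4, 3, 70, 70) -> Output: (4, 160, 70, 70)

Answer: (4, 160, 70, 70)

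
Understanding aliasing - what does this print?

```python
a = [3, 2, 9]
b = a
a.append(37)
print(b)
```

Key concept: basic list aliasing.
Step by step:
`a = [3, 2, 9]` → a = [3, 2, 9]
`b = a` → b = [3, 2, 9] (same object as a)
`a.append(37)` → a = [3, 2, 9, 37] (same object as b); b = [3, 2, 9, 37] (same object as a)
`print(b)` → prints [3, 2, 9, 37]

Answer: [3, 2, 9, 37]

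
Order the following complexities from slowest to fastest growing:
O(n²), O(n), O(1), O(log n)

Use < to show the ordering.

Ordered by growth rate: O(1) < O(log n) < O(n) < O(n²)

Answer: O(1) < O(log n) < O(n) < O(n²)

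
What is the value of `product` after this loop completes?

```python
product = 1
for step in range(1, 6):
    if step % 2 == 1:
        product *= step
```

Product of odd numbers 1 to 5
`product` takes the values: 1 → 3 → 15

Answer: 15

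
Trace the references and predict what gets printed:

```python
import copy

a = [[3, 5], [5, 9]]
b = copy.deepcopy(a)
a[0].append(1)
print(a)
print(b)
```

Key concept: deep copy is fully independent.
Step by step:
`a = [[3, 5], [5, 9]]` → a = [[3, 5], [5, 9]]
`b = copy.deepcopy(a)` → b = [[3, 5], [5, 9]]
`a[0].append(1)` → a = [[3, 5, 1], [5, 9]]
`print(a)` → prints [[3, 5, 1], [5, 9]]
`print(b)` → prints [[3, 5], [5, 9]]

Answer:
[[3, 5, 1], [5, 9]]
[[3, 5], [5, 9]]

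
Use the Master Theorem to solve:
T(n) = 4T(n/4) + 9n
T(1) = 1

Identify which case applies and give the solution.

a=4, b=4, f(n)=9n. log_4(4) = 1. Since c=1 = 1, Case 2 applies: T(n) = Θ(n^log_b(a) · log n) = O(n log n).

Answer: O(n log n) - Case 2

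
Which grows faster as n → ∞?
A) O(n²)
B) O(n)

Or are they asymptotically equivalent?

O(n²) vs O(n): Higher order terms dominate.

Answer: A) O(n²) grows faster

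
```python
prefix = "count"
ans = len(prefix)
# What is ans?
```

Trace:
`prefix = "count"` → prefix = 'count'
`ans = len(prefix)` → ans = 5
So ans = 5

Answer: 5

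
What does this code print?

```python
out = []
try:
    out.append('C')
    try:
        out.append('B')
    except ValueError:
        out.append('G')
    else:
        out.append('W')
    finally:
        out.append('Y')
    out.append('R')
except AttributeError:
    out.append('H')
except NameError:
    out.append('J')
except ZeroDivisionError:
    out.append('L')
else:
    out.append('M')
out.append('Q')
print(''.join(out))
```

Execution trace: 'C' (try body) → 'B' (inner try body, no exception) → 'W' (inner else) → 'Y' (inner finally) → 'R' (try body, no exception) → 'M' (else) → 'Q' (after the try/except). Output: CBWYRMQ

Answer: CBWYRMQ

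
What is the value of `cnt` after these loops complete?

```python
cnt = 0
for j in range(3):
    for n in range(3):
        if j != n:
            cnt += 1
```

3² - 3 (exclude diagonal)
`cnt` takes the values: 0 → 1 → 2 → 3 → 4 → 5 → 6

Answer: 6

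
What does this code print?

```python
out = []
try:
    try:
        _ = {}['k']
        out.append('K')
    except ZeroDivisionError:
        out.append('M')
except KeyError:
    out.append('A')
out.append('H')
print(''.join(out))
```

Execution trace: 'A' (outer except KeyError) → 'H' (after the try/except). Output: AH

Answer: AH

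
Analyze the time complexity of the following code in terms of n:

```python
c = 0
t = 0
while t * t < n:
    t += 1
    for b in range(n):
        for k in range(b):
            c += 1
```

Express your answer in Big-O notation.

Each loop level contributes: √n × n × n. Multiplying the contributions gives O(n^2√n).

Answer: O(n^2√n)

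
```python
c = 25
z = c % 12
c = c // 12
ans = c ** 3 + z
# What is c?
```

Trace:
`c = 25` → c = 25
`z = c % 12` → z = 1
`c = c // 12` → c = 2
`ans = c ** 3 + z` → ans = 9
So c = 2

Answer: 2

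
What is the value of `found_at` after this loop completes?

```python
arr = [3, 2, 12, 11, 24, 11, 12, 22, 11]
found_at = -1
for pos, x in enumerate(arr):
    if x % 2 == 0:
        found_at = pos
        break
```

First even number index in [3, 2, 12, 11, 24, 11, 12, 22, 11]
`found_at` takes the values: -1 → 1

Answer: 1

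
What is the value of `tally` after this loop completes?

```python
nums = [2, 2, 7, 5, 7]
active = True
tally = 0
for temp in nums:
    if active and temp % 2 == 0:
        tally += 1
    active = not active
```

Count even values at even positions
`tally` takes the values: 0 → 1

Answer: 1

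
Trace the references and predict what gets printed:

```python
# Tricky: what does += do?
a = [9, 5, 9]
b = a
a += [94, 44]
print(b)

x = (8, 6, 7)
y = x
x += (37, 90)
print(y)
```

Key concept: += behavior differs for mutable vs immutable.
Step by step:
`a = [9, 5, 9]` → a = [9, 5, 9]
`b = a` → b = [9, 5, 9] (same object as a)
`a += [94, 44]` → a = [9, 5, 9, 94, 44] (same object as b); b = [9, 5, 9, 94, 44] (same object as a)
`print(b)` → prints [9, 5, 9, 94, 44]
`x = (8, 6, 7)` → x = (8, 6, 7)
`y = x` → y = (8, 6, 7)
`x += (37, 90)` → x = (8, 6, 7, 37, 90)
`print(y)` → prints (8, 6, 7)

Answer:
[9, 5, 9, 94, 44]
(8, 6, 7)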